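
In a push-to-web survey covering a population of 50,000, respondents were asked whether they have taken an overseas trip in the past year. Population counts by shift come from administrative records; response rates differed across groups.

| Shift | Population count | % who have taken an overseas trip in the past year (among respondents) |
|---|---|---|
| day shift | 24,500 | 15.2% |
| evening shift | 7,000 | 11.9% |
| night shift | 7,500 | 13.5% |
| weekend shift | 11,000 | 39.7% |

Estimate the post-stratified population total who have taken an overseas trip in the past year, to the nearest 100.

9,900

Estimated count per cell = population count × respondent percentage:
  day shift: 24,500 × 15.2% = 3724
  evening shift: 7,000 × 11.9% = 833
  night shift: 7,500 × 13.5% = 1012.5
  weekend shift: 11,000 × 39.7% = 4367
Estimated total = 9936.5 → 9,900.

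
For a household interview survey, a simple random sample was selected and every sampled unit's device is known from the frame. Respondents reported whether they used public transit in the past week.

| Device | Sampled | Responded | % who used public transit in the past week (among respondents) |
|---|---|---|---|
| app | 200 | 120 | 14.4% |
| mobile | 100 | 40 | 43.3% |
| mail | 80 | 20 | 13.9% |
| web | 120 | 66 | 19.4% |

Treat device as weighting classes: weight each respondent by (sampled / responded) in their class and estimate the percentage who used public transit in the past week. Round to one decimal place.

21.3%

Class response rates: app 120/200 = 60%, mobile 40/100 = 40%, mail 20/80 = 25%, web 66/120 = 55%.
With weight = n_sampled/n_responded per class, the weighted class total is n_sampled:
  app: 200 × 14.4 = 2880
  mobile: 100 × 43.3 = 4330
  mail: 80 × 13.9 = 1112
  web: 120 × 19.4 = 2328
Adjusted estimate = 10,650 / 500 = 21.3 → 21.3%.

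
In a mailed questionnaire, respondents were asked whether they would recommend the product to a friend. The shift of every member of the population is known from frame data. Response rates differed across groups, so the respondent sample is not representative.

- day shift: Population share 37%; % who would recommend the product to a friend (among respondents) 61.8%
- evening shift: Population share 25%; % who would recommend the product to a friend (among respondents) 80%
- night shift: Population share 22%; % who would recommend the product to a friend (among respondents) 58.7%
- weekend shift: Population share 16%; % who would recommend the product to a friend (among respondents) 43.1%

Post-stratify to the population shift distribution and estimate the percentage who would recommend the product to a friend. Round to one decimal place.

62.7%

Post-stratification weights by population share, not respondent share:
  day shift: 0.37 × 61.8 = 22.866
  evening shift: 0.25 × 80 = 20
  night shift: 0.22 × 58.7 = 12.914
  weekend shift: 0.16 × 43.1 = 6.896
Post-stratified estimate = 62.676 → 62.7%.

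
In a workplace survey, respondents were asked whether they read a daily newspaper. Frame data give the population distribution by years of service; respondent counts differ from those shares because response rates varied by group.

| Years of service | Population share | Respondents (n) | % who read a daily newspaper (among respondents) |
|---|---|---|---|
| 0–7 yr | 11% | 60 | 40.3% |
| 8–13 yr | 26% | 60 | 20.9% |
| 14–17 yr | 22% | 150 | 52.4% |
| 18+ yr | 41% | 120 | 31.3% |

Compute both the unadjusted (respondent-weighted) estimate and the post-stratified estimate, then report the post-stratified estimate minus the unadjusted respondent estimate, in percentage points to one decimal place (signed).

Without adjustment, the pooled respondent share is:
  (60/390)×40.3 + (60/390)×20.9 + (150/390)×52.4 + (120/390)×31.3 = 39.2%
Reweighting by population years of service shares:
  0.11×40.3 + 0.26×20.9 + 0.22×52.4 + 0.41×31.3 = 34.228%
Difference = 34.228 − 39.2 = -4.972 pp.

-5.0 percentage points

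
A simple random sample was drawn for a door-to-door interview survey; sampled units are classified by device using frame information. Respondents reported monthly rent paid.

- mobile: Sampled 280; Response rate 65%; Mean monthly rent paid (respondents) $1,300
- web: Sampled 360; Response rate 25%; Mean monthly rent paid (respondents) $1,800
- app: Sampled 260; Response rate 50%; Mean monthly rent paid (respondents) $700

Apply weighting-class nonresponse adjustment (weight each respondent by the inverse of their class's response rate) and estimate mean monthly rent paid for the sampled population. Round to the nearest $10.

$1,330

With weight = n_sampled/n_responded per class, the weighted class total is n_sampled:
  mobile: 280 × 1300 = 364,000
  web: 360 × 1800 = 648,000
  app: 260 × 700 = 182,000
Adjusted estimate = 1,194,000 / 900 = 1326.67 → $1,330.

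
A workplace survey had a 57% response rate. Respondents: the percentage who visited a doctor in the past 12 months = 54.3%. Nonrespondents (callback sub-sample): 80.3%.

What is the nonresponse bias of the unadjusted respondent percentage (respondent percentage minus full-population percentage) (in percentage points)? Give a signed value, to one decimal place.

-11.2 percentage points

Nonresponse fraction = 1 − 0.57 = 0.43.
Bias = (nonresponse fraction) × (respondent percentage − nonrespondent percentage)
     = 0.43 × (54.3 − 80.3) = 0.43 × -26 = -11.18.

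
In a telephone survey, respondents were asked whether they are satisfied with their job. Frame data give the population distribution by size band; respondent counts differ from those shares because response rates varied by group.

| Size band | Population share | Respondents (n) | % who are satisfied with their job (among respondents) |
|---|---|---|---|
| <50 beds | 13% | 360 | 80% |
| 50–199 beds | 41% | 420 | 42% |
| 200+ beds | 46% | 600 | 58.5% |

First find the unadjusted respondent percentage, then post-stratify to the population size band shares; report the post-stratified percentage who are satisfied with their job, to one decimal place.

54.5%

Unadjusted (pooled respondent) estimate weights by respondent counts:
  (360/1380)×80 + (420/1380)×42 + (600/1380)×58.5 = 59.087%
Post-stratifying to population shares instead:
  0.13×80 + 0.41×42 + 0.46×58.5 = 54.53%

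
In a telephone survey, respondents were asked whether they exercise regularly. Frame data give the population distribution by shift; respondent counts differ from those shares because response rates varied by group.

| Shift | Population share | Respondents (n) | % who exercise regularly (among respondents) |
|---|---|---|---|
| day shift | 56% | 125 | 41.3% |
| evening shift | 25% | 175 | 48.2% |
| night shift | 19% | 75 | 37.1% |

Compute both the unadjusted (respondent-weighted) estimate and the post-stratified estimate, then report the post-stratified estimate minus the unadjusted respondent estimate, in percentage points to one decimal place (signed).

Naive respondent-only estimate (weights = respondent counts):
  (125/375)×41.3 + (175/375)×48.2 + (75/375)×37.1 = 43.68%
Post-stratifying to population shares instead:
  0.56×41.3 + 0.25×48.2 + 0.19×37.1 = 42.227%
Difference = 42.227 − 43.68 = -1.453 pp.

-1.5 percentage points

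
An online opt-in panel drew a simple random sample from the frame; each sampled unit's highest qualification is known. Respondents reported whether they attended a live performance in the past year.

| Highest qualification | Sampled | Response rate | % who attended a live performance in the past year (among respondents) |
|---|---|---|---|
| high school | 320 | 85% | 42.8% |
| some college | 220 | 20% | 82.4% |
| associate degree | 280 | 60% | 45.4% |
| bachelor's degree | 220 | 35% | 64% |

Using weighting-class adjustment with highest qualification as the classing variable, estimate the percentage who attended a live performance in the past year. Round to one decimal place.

Inverse-response-rate weighting restores each class to its sampled count, so class totals weight by n_sampled:
  high school: 320 × 42.8 = 13,696
  some college: 220 × 82.4 = 18,128
  associate degree: 280 × 45.4 = 12,712
  bachelor's degree: 220 × 64 = 14,080
Adjusted estimate = 58,616 / 1,040 = 56.3615 → 56.4%.

56.4%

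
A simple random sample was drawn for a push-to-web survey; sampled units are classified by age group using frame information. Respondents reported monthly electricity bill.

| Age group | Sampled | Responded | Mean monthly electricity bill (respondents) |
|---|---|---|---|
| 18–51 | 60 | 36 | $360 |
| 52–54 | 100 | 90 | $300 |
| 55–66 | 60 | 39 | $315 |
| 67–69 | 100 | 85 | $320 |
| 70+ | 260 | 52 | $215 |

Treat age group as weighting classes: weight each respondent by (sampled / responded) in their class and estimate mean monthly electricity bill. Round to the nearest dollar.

Response rates by class: 18–51 36/60 = 60%, 52–54 90/100 = 90%, 55–66 39/60 = 65%, 67–69 85/100 = 85%, 70+ 52/260 = 20%.
With weight = n_sampled/n_responded per class, the weighted class total is n_sampled:
  18–51: 60 × 360 = 21,600
  52–54: 100 × 300 = 30,000
  55–66: 60 × 315 = 18,900
  67–69: 100 × 320 = 32,000
  70+: 260 × 215 = 55,900
Adjusted estimate = 158,400 / 580 = 273.103 → $273.

$273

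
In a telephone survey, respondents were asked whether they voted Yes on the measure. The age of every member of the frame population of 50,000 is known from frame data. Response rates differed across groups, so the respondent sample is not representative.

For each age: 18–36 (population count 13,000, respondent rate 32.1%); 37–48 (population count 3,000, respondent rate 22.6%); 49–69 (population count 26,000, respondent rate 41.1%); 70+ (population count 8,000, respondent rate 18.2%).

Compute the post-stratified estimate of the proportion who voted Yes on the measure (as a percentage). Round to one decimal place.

34.0%

Weight each group's respondent value by its population share:
  18–36: (13,000/50,000) × 32.1 = 8.346
  37–48: (3,000/50,000) × 22.6 = 1.356
  49–69: (26,000/50,000) × 41.1 = 21.372
  70+: (8,000/50,000) × 18.2 = 2.912
Post-stratified estimate = 33.986 → 34.0%.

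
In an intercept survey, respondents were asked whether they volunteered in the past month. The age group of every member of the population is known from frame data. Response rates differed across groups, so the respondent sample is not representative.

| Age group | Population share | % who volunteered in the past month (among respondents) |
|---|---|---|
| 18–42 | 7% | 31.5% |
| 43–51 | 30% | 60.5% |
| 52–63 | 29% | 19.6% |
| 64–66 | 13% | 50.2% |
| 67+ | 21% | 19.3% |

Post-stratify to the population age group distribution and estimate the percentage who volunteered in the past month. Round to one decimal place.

Reweight to the known age group distribution:
  18–42: 0.07 × 31.5 = 2.205
  43–51: 0.3 × 60.5 = 18.15
  52–63: 0.29 × 19.6 = 5.684
  64–66: 0.13 × 50.2 = 6.526
  67+: 0.21 × 19.3 = 4.053
Post-stratified estimate = 36.618 → 36.6%.

36.6%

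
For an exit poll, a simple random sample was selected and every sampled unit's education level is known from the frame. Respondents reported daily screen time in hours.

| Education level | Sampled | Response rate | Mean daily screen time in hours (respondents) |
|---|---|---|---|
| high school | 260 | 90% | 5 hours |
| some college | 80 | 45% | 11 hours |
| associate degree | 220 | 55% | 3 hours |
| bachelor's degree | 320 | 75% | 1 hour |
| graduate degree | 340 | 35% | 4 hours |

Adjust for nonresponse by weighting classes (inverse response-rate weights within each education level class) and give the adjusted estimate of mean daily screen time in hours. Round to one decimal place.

3.7

Each respondent's weight = sampled/responded in their class; summing within a class gives n_sampled, so:
  high school: 260 × 5 = 1300
  some college: 80 × 11 = 880
  associate degree: 220 × 3 = 660
  bachelor's degree: 320 × 1 = 320
  graduate degree: 340 × 4 = 1360
Adjusted estimate = 4520 / 1,220 = 3.70492 → 3.7.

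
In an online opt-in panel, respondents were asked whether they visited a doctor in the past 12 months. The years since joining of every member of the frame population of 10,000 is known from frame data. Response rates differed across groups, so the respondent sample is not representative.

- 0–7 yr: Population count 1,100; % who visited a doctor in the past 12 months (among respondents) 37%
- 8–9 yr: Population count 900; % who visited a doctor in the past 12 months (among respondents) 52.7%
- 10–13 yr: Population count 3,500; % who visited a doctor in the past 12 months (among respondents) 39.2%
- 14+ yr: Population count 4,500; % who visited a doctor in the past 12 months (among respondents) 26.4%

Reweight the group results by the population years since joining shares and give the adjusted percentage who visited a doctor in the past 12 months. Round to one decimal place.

Weight each group's respondent value by its population share:
  0–7 yr: (1,100/10,000) × 37 = 4.07
  8–9 yr: (900/10,000) × 52.7 = 4.743
  10–13 yr: (3,500/10,000) × 39.2 = 13.72
  14+ yr: (4,500/10,000) × 26.4 = 11.88
Post-stratified estimate = 34.413 → 34.4%.

34.4%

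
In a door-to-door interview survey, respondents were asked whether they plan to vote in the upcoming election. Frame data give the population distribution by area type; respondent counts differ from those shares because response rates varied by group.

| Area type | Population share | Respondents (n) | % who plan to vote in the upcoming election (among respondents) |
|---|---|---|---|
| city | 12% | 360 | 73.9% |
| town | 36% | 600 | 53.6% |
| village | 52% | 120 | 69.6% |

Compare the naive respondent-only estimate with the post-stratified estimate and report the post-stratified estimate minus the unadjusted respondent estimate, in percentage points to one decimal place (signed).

+2.2 percentage points

Naive respondent-only estimate (weights = respondent counts):
  (360/1080)×73.9 + (600/1080)×53.6 + (120/1080)×69.6 = 62.1444%
Post-stratifying to population shares instead:
  0.12×73.9 + 0.36×53.6 + 0.52×69.6 = 64.356%
Difference = 64.356 − 62.1444 = 2.2116 pp.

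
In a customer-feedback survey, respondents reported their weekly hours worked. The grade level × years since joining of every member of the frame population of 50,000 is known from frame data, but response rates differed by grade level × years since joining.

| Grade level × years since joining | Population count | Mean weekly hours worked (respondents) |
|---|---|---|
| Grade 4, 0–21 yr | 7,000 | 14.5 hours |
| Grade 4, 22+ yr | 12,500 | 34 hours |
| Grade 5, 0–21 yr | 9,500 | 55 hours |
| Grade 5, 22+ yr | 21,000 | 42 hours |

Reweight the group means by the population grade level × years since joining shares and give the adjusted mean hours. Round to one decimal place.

Weight each group's respondent value by its population share:
  Grade 4, 0–21 yr: (7,000/50,000) × 14.5 = 2.03
  Grade 4, 22+ yr: (12,500/50,000) × 34 = 8.5
  Grade 5, 0–21 yr: (9,500/50,000) × 55 = 10.45
  Grade 5, 22+ yr: (21,000/50,000) × 42 = 17.64
Post-stratified estimate = 38.62 → 38.6.

38.6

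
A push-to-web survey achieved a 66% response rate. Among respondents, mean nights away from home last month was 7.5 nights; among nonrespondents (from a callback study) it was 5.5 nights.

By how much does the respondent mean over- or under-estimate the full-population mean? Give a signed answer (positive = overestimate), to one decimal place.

Nonresponse fraction = 1 − 0.66 = 0.34.
Bias = (nonresponse fraction) × (respondent mean − nonrespondent mean)
     = 0.34 × (7.5 − 5.5) = 0.34 × 2 = 0.68.

+0.7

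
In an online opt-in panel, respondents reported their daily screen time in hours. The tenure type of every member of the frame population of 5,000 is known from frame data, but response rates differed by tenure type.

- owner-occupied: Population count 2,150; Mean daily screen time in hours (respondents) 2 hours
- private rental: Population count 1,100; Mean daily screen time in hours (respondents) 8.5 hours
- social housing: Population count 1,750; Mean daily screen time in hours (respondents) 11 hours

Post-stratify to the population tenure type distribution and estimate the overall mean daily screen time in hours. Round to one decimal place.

6.6

Weight each group's respondent value by its population share:
  owner-occupied: (2,150/5,000) × 2 = 0.86
  private rental: (1,100/5,000) × 8.5 = 1.87
  social housing: (1,750/5,000) × 11 = 3.85
Post-stratified estimate = 6.58 → 6.6.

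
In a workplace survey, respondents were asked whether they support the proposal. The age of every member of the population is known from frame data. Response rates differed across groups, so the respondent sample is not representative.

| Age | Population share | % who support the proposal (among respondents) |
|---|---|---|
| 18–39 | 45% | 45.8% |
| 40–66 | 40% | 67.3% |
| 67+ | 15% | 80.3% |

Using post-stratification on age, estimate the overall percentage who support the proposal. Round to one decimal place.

Post-stratification weights by population share, not respondent share:
  18–39: 0.45 × 45.8 = 20.61
  40–66: 0.4 × 67.3 = 26.92
  67+: 0.15 × 80.3 = 12.045
Post-stratified estimate = 59.575 → 59.6%.

59.6%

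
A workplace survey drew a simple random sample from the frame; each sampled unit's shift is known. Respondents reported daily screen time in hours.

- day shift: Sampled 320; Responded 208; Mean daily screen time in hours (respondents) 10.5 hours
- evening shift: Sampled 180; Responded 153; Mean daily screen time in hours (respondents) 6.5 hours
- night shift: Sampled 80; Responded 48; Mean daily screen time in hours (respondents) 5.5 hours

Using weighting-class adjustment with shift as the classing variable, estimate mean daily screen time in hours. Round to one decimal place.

Response rates by class: day shift 208/320 = 65%, evening shift 153/180 = 85%, night shift 48/80 = 60%.
Each respondent's weight = sampled/responded in their class; summing within a class gives n_sampled, so:
  day shift: 320 × 10.5 = 3360
  evening shift: 180 × 6.5 = 1170
  night shift: 80 × 5.5 = 440
Adjusted estimate = 4970 / 580 = 8.56897 → 8.6.

8.6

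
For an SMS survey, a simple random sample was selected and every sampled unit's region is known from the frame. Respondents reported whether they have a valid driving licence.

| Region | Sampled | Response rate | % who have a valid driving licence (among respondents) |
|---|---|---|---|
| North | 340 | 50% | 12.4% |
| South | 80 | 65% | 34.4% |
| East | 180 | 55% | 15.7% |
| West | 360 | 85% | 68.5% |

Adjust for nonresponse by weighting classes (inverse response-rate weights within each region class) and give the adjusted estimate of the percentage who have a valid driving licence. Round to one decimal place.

Each respondent's weight = sampled/responded in their class; summing within a class gives n_sampled, so:
  North: 340 × 12.4 = 4216
  South: 80 × 34.4 = 2752
  East: 180 × 15.7 = 2826
  West: 360 × 68.5 = 24,660
Adjusted estimate = 34,454 / 960 = 35.8896 → 35.9%.

35.9%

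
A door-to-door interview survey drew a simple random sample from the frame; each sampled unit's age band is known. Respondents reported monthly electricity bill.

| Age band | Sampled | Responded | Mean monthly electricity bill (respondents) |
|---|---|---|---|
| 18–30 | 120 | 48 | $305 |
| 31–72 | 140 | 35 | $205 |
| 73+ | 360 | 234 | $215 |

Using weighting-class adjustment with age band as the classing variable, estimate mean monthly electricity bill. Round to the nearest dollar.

$230

Class response rates: 18–30 48/120 = 40%, 31–72 35/140 = 25%, 73+ 234/360 = 65%.
Inverse-response-rate weighting restores each class to its sampled count, so class totals weight by n_sampled:
  18–30: 120 × 305 = 36,600
  31–72: 140 × 205 = 28,700
  73+: 360 × 215 = 77,400
Adjusted estimate = 142,700 / 620 = 230.161 → $230.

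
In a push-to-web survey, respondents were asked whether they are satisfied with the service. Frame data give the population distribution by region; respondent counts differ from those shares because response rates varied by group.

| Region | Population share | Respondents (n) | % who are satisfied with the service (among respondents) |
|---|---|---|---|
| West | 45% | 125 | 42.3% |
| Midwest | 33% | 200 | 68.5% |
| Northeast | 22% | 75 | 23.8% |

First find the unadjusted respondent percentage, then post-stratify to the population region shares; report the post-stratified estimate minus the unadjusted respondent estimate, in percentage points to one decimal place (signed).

Without adjustment, the pooled respondent share is:
  (125/400)×42.3 + (200/400)×68.5 + (75/400)×23.8 = 51.9312%
Reweighting by population region shares:
  0.45×42.3 + 0.33×68.5 + 0.22×23.8 = 46.876%
Difference = 46.876 − 51.9312 = -5.0553 pp.

-5.1 percentage points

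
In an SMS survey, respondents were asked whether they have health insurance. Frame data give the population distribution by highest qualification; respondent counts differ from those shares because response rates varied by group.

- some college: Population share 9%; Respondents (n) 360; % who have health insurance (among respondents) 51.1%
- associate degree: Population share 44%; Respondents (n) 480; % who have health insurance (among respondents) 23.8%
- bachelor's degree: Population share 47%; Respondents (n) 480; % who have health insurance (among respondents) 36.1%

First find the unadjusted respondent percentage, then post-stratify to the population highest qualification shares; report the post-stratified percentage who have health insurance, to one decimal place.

32.0%

Naive respondent-only estimate (weights = respondent counts):
  (360/1320)×51.1 + (480/1320)×23.8 + (480/1320)×36.1 = 35.7182%
Post-stratified estimate weights by population shares:
  0.09×51.1 + 0.44×23.8 + 0.47×36.1 = 32.038%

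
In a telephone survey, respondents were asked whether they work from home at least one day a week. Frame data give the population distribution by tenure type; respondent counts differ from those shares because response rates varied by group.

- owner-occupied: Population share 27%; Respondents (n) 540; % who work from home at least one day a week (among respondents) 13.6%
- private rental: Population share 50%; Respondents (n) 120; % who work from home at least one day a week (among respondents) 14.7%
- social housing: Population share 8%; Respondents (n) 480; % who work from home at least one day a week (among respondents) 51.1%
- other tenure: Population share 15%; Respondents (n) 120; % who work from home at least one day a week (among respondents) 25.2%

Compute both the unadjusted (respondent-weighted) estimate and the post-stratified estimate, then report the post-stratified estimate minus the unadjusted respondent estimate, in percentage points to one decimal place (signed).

-10.2 percentage points

Unadjusted (pooled respondent) estimate weights by respondent counts:
  (540/1260)×13.6 + (120/1260)×14.7 + (480/1260)×51.1 + (120/1260)×25.2 = 29.0952%
Post-stratifying to population shares instead:
  0.27×13.6 + 0.5×14.7 + 0.08×51.1 + 0.15×25.2 = 18.89%
Difference = 18.89 − 29.0952 = -10.2052 pp.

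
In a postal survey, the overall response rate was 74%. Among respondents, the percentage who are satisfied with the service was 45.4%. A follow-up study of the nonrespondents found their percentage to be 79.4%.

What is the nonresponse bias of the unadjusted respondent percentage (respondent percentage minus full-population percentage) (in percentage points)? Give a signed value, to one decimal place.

-8.8 percentage points

Nonresponse fraction = 1 − 0.74 = 0.26.
Bias = (nonresponse fraction) × (respondent percentage − nonrespondent percentage)
     = 0.26 × (45.4 − 79.4) = 0.26 × -34 = -8.84.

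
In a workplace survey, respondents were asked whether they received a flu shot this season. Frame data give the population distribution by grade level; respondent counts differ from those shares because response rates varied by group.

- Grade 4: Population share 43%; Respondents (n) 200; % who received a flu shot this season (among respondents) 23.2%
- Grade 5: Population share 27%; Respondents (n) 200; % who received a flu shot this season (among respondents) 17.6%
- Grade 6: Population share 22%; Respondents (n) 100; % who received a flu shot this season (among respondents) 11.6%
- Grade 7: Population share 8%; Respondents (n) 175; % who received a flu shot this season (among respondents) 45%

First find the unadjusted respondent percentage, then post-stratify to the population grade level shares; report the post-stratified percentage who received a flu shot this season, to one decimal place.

20.9%

Naive respondent-only estimate (weights = respondent counts):
  (200/675)×23.2 + (200/675)×17.6 + (100/675)×11.6 + (175/675)×45 = 25.4741%
Reweighting by population grade level shares:
  0.43×23.2 + 0.27×17.6 + 0.22×11.6 + 0.08×45 = 20.88%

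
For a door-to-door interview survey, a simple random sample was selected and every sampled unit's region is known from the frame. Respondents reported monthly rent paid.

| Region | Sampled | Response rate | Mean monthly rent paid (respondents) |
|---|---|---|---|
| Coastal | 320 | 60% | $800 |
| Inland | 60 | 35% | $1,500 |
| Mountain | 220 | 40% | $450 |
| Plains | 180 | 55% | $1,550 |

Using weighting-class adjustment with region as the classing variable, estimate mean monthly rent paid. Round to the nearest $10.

With weight = n_sampled/n_responded per class, the weighted class total is n_sampled:
  Coastal: 320 × 800 = 256,000
  Inland: 60 × 1500 = 90,000
  Mountain: 220 × 450 = 99,000
  Plains: 180 × 1550 = 279,000
Adjusted estimate = 724,000 / 780 = 928.205 → $930.

$930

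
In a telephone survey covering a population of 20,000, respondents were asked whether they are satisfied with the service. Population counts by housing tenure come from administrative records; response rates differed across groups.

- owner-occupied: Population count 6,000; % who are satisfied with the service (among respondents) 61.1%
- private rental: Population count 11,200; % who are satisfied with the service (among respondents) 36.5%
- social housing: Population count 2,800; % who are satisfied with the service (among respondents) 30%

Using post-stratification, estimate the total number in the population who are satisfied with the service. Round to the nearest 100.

8,600

Estimated count per cell = population count × respondent percentage:
  owner-occupied: 6,000 × 61.1% = 3666
  private rental: 11,200 × 36.5% = 4088
  social housing: 2,800 × 30% = 840
Estimated total = 8594 → 8,600.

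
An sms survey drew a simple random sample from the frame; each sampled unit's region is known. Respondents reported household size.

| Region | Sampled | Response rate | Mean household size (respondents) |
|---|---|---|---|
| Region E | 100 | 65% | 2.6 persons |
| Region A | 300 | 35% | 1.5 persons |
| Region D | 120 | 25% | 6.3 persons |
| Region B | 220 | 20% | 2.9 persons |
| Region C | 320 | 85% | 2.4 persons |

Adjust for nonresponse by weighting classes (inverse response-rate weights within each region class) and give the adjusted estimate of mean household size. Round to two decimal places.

2.71

With weight = n_sampled/n_responded per class, the weighted class total is n_sampled:
  Region E: 100 × 2.6 = 260
  Region A: 300 × 1.5 = 450
  Region D: 120 × 6.3 = 756
  Region B: 220 × 2.9 = 638
  Region C: 320 × 2.4 = 768
Adjusted estimate = 2872 / 1,060 = 2.70943 → 2.71.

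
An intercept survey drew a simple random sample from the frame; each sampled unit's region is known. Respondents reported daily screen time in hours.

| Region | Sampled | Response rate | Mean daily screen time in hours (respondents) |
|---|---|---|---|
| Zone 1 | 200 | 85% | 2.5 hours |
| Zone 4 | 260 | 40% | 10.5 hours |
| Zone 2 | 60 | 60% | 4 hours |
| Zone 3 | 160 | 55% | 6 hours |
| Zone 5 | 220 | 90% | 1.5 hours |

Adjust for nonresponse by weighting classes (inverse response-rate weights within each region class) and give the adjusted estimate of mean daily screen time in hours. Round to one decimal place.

Each respondent's weight = sampled/responded in their class; summing within a class gives n_sampled, so:
  Zone 1: 200 × 2.5 = 500
  Zone 4: 260 × 10.5 = 2730
  Zone 2: 60 × 4 = 240
  Zone 3: 160 × 6 = 960
  Zone 5: 220 × 1.5 = 330
Adjusted estimate = 4760 / 900 = 5.28889 → 5.3.

5.3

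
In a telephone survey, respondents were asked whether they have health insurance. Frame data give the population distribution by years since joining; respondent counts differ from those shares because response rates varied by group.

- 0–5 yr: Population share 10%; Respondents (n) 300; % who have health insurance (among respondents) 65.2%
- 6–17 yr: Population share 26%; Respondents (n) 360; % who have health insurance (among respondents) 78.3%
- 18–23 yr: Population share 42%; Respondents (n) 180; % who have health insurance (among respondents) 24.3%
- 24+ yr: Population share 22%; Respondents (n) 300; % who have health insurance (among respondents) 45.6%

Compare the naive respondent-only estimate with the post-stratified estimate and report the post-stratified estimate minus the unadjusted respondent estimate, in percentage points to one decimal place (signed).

Without adjustment, the pooled respondent share is:
  (300/1140)×65.2 + (360/1140)×78.3 + (180/1140)×24.3 + (300/1140)×45.6 = 57.7211%
Reweighting by population years since joining shares:
  0.1×65.2 + 0.26×78.3 + 0.42×24.3 + 0.22×45.6 = 47.116%
Difference = 47.116 − 57.7211 = -10.6051 pp.

-10.6 percentage points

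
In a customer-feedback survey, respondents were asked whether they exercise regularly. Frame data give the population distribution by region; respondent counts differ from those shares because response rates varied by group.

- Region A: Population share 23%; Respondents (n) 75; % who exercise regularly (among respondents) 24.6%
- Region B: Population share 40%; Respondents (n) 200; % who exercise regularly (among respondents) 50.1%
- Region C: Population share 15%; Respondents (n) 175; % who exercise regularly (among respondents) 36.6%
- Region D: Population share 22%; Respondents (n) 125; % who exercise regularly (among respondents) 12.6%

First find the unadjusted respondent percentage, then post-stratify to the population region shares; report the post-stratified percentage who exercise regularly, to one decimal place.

34.0%

Without adjustment, the pooled respondent share is:
  (75/575)×24.6 + (200/575)×50.1 + (175/575)×36.6 + (125/575)×12.6 = 34.513%
Post-stratifying to population shares instead:
  0.23×24.6 + 0.4×50.1 + 0.15×36.6 + 0.22×12.6 = 33.96%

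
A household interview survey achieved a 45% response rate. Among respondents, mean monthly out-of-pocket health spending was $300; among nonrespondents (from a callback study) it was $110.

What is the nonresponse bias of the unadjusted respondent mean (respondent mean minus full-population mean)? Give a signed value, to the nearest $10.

+$100

Nonresponse fraction = 1 − 0.45 = 0.55.
Bias = (nonresponse fraction) × (respondent mean − nonrespondent mean)
     = 0.55 × (300 − 110) = 0.55 × 190 = 104.5.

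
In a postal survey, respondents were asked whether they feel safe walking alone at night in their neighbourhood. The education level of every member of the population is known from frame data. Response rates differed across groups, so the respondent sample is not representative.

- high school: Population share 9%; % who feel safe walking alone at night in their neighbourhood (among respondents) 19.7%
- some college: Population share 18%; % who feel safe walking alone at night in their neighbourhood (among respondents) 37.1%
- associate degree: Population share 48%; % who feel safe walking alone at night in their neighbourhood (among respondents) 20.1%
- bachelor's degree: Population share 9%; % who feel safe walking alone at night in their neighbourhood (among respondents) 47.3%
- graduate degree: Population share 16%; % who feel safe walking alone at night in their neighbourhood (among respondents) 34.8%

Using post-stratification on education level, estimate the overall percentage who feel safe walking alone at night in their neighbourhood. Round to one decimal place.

Each cell contributes population-share × respondent value:
  high school: 0.09 × 19.7 = 1.773
  some college: 0.18 × 37.1 = 6.678
  associate degree: 0.48 × 20.1 = 9.648
  bachelor's degree: 0.09 × 47.3 = 4.257
  graduate degree: 0.16 × 34.8 = 5.568
Post-stratified estimate = 27.924 → 27.9%.

27.9%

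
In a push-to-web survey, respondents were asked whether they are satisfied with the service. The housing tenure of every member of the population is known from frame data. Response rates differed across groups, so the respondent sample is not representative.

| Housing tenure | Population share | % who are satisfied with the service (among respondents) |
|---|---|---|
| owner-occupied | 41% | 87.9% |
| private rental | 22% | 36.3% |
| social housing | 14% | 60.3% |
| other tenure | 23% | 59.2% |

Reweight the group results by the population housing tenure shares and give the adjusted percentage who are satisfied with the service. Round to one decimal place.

66.1%

Reweight to the known housing tenure distribution:
  owner-occupied: 0.41 × 87.9 = 36.039
  private rental: 0.22 × 36.3 = 7.986
  social housing: 0.14 × 60.3 = 8.442
  other tenure: 0.23 × 59.2 = 13.616
Post-stratified estimate = 66.083 → 66.1%.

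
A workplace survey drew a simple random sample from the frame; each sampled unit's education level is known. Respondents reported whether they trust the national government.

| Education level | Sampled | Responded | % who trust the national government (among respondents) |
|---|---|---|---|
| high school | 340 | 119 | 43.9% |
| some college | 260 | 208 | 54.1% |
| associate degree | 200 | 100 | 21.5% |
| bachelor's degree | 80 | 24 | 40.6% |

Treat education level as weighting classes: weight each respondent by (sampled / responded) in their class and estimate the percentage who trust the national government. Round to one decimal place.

41.5%

Class response rates: high school 119/340 = 35%, some college 208/260 = 80%, associate degree 100/200 = 50%, bachelor's degree 24/80 = 30%.
Inverse-response-rate weighting restores each class to its sampled count, so class totals weight by n_sampled:
  high school: 340 × 43.9 = 14,926
  some college: 260 × 54.1 = 14,066
  associate degree: 200 × 21.5 = 4300
  bachelor's degree: 80 × 40.6 = 3248
Adjusted estimate = 36,540 / 880 = 41.5227 → 41.5%.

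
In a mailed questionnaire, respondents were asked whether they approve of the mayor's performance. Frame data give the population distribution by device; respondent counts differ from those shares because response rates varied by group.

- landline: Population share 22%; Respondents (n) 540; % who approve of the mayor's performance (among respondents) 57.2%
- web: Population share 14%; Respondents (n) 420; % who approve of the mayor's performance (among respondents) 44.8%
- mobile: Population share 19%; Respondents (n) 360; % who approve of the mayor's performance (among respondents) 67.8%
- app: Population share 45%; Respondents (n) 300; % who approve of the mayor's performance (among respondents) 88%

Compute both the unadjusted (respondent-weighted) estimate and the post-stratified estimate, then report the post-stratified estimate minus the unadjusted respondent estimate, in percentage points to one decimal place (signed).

Naive respondent-only estimate (weights = respondent counts):
  (540/1620)×57.2 + (420/1620)×44.8 + (360/1620)×67.8 + (300/1620)×88 = 62.0444%
Post-stratified estimate weights by population shares:
  0.22×57.2 + 0.14×44.8 + 0.19×67.8 + 0.45×88 = 71.338%
Difference = 71.338 − 62.0444 = 9.2936 pp.

+9.3 percentage points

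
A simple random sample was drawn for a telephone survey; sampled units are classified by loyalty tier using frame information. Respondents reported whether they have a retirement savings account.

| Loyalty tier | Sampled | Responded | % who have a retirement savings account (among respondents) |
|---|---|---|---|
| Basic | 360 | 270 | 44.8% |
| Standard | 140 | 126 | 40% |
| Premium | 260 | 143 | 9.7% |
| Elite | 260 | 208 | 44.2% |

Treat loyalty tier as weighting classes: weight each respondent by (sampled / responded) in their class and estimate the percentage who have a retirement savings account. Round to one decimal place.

35.0%

Class response rates: Basic 270/360 = 75%, Standard 126/140 = 90%, Premium 143/260 = 55%, Elite 208/260 = 80%.
Each respondent's weight = sampled/responded in their class; summing within a class gives n_sampled, so:
  Basic: 360 × 44.8 = 16128
  Standard: 140 × 40 = 5600
  Premium: 260 × 9.7 = 2522
  Elite: 260 × 44.2 = 11,492
Adjusted estimate = 35,742 / 1,020 = 35.0412 → 35.0%.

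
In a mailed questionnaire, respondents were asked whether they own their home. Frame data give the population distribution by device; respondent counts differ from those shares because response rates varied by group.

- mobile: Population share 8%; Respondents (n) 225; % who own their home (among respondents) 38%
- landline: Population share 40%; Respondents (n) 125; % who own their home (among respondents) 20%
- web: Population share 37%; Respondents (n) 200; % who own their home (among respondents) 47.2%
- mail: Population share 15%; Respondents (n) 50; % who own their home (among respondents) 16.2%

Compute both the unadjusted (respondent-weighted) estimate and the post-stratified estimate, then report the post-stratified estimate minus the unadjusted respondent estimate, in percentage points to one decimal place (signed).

-4.6 percentage points

Naive respondent-only estimate (weights = respondent counts):
  (225/600)×38 + (125/600)×20 + (200/600)×47.2 + (50/600)×16.2 = 35.5%
Post-stratified estimate weights by population shares:
  0.08×38 + 0.4×20 + 0.37×47.2 + 0.15×16.2 = 30.934%
Difference = 30.934 − 35.5 = -4.566 pp.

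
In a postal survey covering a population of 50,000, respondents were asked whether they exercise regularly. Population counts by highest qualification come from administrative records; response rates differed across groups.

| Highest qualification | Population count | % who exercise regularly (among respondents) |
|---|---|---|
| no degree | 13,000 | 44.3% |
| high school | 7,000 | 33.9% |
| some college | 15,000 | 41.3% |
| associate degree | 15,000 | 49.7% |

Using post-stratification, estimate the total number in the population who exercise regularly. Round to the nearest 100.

Estimated count per cell = population count × respondent percentage:
  no degree: 13,000 × 44.3% = 5759
  high school: 7,000 × 33.9% = 2373
  some college: 15,000 × 41.3% = 6195
  associate degree: 15,000 × 49.7% = 7455
Estimated total = 21,782 → 21,800.

21,800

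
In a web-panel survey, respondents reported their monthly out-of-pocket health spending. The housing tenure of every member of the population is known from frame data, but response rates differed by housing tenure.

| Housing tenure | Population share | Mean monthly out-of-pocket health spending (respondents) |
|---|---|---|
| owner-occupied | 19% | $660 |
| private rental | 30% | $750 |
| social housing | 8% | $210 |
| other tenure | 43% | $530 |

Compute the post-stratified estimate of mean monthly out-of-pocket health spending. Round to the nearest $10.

$600

Each cell contributes population-share × respondent value:
  owner-occupied: 0.19 × 660 = 125.4
  private rental: 0.3 × 750 = 225
  social housing: 0.08 × 210 = 16.8
  other tenure: 0.43 × 530 = 227.9
Post-stratified estimate = 595.1 → $600.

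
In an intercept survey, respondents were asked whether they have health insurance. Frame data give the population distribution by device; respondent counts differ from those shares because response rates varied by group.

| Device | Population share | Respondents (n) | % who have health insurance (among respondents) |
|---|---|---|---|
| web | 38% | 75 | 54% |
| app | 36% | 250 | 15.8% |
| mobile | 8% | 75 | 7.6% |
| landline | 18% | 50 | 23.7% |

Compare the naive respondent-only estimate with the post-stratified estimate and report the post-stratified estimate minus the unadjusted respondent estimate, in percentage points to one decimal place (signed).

Naive respondent-only estimate (weights = respondent counts):
  (75/450)×54 + (250/450)×15.8 + (75/450)×7.6 + (50/450)×23.7 = 21.6778%
Post-stratifying to population shares instead:
  0.38×54 + 0.36×15.8 + 0.08×7.6 + 0.18×23.7 = 31.082%
Difference = 31.082 − 21.6778 = 9.4042 pp.

+9.4 percentage points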